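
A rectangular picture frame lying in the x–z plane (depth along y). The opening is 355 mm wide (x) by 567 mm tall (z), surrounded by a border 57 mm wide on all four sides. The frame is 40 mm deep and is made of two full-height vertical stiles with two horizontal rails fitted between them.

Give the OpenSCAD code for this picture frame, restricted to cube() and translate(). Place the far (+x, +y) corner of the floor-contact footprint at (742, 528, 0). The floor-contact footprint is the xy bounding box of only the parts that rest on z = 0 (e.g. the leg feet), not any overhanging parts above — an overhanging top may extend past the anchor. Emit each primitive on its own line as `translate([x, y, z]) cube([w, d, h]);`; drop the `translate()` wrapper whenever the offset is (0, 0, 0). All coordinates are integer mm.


translate([273, 488, 0]) cube([57, 40, 681]);
translate([685, 488, 0]) cube([57, 40, 681]);
translate([330, 488, 0]) cube([355, 40, 57]);
translate([330, 488, 624]) cube([355, 40, 57]);


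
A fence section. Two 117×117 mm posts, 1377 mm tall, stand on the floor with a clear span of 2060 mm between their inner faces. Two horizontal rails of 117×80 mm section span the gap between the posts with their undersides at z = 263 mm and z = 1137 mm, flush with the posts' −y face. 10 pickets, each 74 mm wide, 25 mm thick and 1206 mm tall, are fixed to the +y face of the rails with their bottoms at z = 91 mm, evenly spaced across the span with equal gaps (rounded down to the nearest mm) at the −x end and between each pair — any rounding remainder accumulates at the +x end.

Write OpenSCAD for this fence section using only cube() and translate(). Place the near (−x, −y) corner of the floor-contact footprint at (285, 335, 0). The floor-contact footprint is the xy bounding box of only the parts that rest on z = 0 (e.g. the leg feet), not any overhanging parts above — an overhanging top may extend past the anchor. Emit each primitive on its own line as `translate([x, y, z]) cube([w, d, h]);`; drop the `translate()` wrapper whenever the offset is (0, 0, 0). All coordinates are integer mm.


translate([285, 335, 0]) cube([117, 117, 1377]);
translate([2462, 335, 0]) cube([117, 117, 1377]);
translate([402, 335, 263]) cube([2060, 117, 80]);
translate([402, 335, 1137]) cube([2060, 117, 80]);
translate([522, 452, 91]) cube([74, 25, 1206]);
translate([716, 452, 91]) cube([74, 25, 1206]);
translate([910, 452, 91]) cube([74, 25, 1206]);
translate([1104, 452, 91]) cube([74, 25, 1206]);
translate([1298, 452, 91]) cube([74, 25, 1206]);
translate([1492, 452, 91]) cube([74, 25, 1206]);
translate([1686, 452, 91]) cube([74, 25, 1206]);
translate([1880, 452, 91]) cube([74, 25, 1206]);
translate([2074, 452, 91]) cube([74, 25, 1206]);
translate([2268, 452, 91]) cube([74, 25, 1206]);


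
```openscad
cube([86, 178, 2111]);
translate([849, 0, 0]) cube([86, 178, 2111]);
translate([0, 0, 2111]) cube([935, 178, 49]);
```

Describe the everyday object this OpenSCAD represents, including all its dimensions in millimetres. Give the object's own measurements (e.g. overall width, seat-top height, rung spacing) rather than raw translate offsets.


A door frame. The clear opening is 763 mm wide and 2111 mm high. Two 86 mm wide jambs, 178 mm deep, stand either side of the opening from the floor to the top of the opening. A 49 mm thick head sits across the top of both jambs, spanning the full outside width of the frame.


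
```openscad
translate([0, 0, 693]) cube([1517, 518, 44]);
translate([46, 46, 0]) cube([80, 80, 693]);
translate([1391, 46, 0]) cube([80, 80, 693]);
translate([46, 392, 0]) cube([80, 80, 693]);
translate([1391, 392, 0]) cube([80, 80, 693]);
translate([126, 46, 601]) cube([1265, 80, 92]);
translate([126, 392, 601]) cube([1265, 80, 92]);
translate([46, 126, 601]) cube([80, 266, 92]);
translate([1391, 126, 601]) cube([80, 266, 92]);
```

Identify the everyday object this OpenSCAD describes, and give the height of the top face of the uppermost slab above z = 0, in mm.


A table. The table height is 737 mm.

A 1517×518×44 slab sits at z = 693 on four 80 mm square posts — a table. The top surface is at 693 + 44 = 737 mm.


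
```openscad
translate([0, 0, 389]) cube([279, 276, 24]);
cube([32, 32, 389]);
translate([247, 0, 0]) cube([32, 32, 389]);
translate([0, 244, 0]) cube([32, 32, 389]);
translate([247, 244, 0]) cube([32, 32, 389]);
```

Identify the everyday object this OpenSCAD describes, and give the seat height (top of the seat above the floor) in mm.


A stool. The seat height is 413 mm.

A 279×276×24 slab at z = 389 on four corner posts — a stool. The seat top is 389 + 24 = 413 mm.


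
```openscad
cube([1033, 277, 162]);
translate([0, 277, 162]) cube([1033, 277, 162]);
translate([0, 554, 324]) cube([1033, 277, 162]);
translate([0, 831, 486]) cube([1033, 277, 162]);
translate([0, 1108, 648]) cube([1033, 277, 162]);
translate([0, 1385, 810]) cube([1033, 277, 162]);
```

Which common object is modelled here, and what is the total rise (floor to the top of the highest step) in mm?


A staircase. The total rise is 972 mm.

6 identical blocks, each offset up and back from the previous — a staircase. Each step is 162 mm tall and there are 6 of them, so the total rise is 6 × 162 = 972 mm.


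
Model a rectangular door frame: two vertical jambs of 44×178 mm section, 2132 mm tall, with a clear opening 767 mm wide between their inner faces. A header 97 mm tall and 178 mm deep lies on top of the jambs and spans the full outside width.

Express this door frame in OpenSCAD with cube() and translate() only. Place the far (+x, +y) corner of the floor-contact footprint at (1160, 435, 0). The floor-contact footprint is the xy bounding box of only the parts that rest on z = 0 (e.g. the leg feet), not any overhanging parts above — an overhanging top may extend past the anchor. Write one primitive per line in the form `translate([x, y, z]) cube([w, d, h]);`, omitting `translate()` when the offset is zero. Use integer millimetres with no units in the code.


translate([305, 257, 0]) cube([44, 178, 2132]);
translate([1116, 257, 0]) cube([44, 178, 2132]);
translate([305, 257, 2132]) cube([855, 178, 97]);


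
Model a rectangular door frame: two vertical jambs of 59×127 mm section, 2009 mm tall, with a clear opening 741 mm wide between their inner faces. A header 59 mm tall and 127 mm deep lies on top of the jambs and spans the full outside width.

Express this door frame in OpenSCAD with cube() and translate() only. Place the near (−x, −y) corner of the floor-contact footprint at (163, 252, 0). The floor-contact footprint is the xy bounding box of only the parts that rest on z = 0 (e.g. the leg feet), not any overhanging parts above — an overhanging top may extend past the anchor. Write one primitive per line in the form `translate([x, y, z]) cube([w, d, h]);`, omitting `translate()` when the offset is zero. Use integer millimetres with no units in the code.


translate([163, 252, 0]) cube([59, 127, 2009]);
translate([963, 252, 0]) cube([59, 127, 2009]);
translate([163, 252, 2009]) cube([859, 127, 59]);


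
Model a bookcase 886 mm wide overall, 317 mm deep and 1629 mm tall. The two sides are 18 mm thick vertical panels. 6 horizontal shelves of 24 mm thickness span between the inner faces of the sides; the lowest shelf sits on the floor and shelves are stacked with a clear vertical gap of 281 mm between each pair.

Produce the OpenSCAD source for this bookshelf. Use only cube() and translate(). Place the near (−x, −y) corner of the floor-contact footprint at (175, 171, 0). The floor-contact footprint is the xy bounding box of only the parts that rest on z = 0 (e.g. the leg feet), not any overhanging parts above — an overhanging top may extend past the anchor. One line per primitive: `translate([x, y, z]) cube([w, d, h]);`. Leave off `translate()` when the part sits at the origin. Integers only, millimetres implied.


translate([175, 171, 0]) cube([18, 317, 1629]);
translate([1043, 171, 0]) cube([18, 317, 1629]);
translate([193, 171, 0]) cube([850, 317, 24]);
translate([193, 171, 305]) cube([850, 317, 24]);
translate([193, 171, 610]) cube([850, 317, 24]);
translate([193, 171, 915]) cube([850, 317, 24]);
translate([193, 171, 1220]) cube([850, 317, 24]);
translate([193, 171, 1525]) cube([850, 317, 24]);


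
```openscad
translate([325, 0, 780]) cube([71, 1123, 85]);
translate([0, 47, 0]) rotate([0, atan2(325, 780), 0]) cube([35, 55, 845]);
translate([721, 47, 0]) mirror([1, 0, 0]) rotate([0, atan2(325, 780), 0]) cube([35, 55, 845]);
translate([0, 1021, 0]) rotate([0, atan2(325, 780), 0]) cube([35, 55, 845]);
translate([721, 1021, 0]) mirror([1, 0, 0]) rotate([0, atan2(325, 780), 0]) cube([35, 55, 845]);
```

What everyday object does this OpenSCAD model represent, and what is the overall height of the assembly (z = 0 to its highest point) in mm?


A sawhorse. The overall height is 865 mm.

A beam across two mirrored pairs of raked legs — a sawhorse. The beam's underside is at z = 780 (matching the legs' vertical rise in atan2(325, 780)) and the beam is 85 mm tall, so its top is at 780 + 85 = 865 mm. The raked legs top out at the beam's underside, so that is the highest point.


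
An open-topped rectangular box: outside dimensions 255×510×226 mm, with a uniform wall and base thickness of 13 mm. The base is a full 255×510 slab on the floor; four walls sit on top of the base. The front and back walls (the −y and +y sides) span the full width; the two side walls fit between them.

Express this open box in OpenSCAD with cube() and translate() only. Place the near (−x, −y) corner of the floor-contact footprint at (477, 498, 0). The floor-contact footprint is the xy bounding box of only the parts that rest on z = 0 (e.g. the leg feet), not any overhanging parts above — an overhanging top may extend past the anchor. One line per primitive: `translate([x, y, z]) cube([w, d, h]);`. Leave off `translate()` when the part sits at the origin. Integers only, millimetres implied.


translate([477, 498, 0]) cube([255, 510, 13]);
translate([477, 498, 13]) cube([255, 13, 213]);
translate([477, 995, 13]) cube([255, 13, 213]);
translate([477, 511, 13]) cube([13, 484, 213]);
translate([719, 511, 13]) cube([13, 484, 213]);


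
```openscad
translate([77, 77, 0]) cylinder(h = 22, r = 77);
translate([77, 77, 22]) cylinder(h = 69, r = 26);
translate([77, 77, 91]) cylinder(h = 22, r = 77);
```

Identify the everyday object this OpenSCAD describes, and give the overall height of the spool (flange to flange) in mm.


A spool. The overall height is 113 mm.

Three coaxial cylinders, large–small–large — a spool. Two 22 mm flanges and a 69 mm core give 22 + 69 + 22 = 113 mm.


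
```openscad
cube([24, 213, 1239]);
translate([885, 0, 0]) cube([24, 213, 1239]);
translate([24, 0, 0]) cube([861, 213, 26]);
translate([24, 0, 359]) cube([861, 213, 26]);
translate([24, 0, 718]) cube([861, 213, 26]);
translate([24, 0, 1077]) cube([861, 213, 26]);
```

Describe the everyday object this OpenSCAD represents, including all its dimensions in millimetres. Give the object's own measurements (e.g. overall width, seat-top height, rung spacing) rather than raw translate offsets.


An open bookshelf. Two side panels, each 24 mm thick, 213 mm deep and 1239 mm tall, stand 909 mm apart (outside-to-outside). Between them sit 4 shelves, each 26 mm thick and 213 mm deep, spanning the full gap between the sides. The bottom shelf rests on the floor (its underside at z = 0) and the clear gap between one shelf's top and the next shelf's underside is 333 mm.


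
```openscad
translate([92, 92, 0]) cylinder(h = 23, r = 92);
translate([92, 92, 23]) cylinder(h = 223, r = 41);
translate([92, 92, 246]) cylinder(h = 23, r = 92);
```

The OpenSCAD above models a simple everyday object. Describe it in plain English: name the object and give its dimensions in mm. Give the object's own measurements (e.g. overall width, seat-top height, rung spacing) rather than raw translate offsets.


A spool: two coaxial disc flanges of radius 92 mm and thickness 23 mm, joined by a core cylinder of radius 41 mm and height 223 mm. The lower flange rests on z = 0 and the three cylinders share a vertical axis.


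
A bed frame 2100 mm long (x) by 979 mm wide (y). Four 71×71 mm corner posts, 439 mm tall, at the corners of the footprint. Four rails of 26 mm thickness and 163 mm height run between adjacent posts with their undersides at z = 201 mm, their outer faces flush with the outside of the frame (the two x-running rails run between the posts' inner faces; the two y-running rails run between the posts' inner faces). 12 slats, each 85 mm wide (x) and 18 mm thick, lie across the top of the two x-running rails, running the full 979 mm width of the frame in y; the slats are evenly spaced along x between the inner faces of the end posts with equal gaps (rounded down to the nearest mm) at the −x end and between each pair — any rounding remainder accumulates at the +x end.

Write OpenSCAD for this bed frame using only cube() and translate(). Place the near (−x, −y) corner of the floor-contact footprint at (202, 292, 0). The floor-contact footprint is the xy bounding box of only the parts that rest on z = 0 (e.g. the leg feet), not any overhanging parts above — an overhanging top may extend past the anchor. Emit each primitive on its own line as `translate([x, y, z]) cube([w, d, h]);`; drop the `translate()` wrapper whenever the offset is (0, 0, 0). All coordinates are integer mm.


// slat z = rail_z + rail_h = 201 + 163 = 364
// slat gap = ⌊(1958 − 12·85) / 13⌋ = 72
translate([202, 292, 0]) cube([71, 71, 439]);
translate([202, 1200, 0]) cube([71, 71, 439]);
translate([2231, 292, 0]) cube([71, 71, 439]);
translate([2231, 1200, 0]) cube([71, 71, 439]);
translate([273, 292, 201]) cube([1958, 26, 163]);
translate([273, 1245, 201]) cube([1958, 26, 163]);
translate([202, 363, 201]) cube([26, 837, 163]);
translate([2276, 363, 201]) cube([26, 837, 163]);
translate([345, 292, 364]) cube([85, 979, 18]);
translate([502, 292, 364]) cube([85, 979, 18]);
translate([659, 292, 364]) cube([85, 979, 18]);
translate([816, 292, 364]) cube([85, 979, 18]);
translate([973, 292, 364]) cube([85, 979, 18]);
translate([1130, 292, 364]) cube([85, 979, 18]);
translate([1287, 292, 364]) cube([85, 979, 18]);
translate([1444, 292, 364]) cube([85, 979, 18]);
translate([1601, 292, 364]) cube([85, 979, 18]);
translate([1758, 292, 364]) cube([85, 979, 18]);
translate([1915, 292, 364]) cube([85, 979, 18]);
translate([2072, 292, 364]) cube([85, 979, 18]);


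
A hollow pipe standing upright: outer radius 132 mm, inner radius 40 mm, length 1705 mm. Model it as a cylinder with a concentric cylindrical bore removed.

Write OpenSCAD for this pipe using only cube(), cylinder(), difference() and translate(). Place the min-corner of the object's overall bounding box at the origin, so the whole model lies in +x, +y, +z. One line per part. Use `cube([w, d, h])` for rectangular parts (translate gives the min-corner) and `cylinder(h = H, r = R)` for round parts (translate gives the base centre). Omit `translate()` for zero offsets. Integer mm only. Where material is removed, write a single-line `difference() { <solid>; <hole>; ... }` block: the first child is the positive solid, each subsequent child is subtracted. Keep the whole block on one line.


difference() { translate([132, 132, 0]) cylinder(h = 1705, r = 132); translate([132, 132, 0]) cylinder(h = 1705, r = 40); }


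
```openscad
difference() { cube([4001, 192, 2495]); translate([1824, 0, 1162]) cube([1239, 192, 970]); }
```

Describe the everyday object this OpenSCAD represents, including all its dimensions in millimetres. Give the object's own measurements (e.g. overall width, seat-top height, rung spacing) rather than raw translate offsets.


A wall 4001 mm long (x), 192 mm thick (y), 2495 mm tall, with a rectangular window opening cut through it. The opening is 1239 mm wide and 970 mm tall; its sill is at z = 1162 mm and its near (−x) edge is 1824 mm from the wall's −x end. The opening passes through the full wall thickness.


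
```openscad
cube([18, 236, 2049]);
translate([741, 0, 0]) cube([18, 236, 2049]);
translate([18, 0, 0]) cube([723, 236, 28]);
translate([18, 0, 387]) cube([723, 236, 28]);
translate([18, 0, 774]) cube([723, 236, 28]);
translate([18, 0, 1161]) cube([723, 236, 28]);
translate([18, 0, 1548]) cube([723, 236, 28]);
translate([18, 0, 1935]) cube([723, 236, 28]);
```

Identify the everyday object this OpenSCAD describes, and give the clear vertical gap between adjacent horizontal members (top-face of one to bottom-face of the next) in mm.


A bookshelf. The clear shelf gap is 359 mm.

Two tall side panels with 6 horizontal boards between them — a bookshelf. The first two shelf undersides are at z = 0 and z = 387; with shelf thickness 28, the clear gap is 387 − 0 − 28 = 359 mm.


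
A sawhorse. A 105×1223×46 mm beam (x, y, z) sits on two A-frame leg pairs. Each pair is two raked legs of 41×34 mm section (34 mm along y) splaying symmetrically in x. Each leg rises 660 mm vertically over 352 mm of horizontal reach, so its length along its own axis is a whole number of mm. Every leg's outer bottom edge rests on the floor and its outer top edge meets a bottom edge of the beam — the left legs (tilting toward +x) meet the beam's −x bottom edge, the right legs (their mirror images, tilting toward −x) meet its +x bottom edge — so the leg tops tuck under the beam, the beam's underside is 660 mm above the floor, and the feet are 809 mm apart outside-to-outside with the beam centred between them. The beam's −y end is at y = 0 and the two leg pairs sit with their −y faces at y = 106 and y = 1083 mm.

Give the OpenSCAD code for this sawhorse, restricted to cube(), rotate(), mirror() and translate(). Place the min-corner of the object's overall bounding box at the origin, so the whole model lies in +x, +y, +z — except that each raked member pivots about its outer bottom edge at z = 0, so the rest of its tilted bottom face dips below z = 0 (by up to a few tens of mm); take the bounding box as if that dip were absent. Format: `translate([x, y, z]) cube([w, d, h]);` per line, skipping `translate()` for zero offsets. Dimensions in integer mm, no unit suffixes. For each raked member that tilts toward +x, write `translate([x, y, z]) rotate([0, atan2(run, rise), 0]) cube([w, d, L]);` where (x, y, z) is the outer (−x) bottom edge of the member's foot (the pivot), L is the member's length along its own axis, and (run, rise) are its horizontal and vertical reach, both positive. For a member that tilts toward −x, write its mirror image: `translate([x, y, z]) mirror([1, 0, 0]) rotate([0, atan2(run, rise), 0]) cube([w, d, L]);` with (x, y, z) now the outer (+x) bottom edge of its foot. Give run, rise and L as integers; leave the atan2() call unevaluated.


// leg length = √(352² + 660²) = 748
// right-leg outer foot x = 2·352 + 105 = 809
// beam min-corner = (352, 0, 660)
translate([352, 0, 660]) cube([105, 1223, 46]);
translate([0, 106, 0]) rotate([0, atan2(352, 660), 0]) cube([41, 34, 748]);
translate([809, 106, 0]) mirror([1, 0, 0]) rotate([0, atan2(352, 660), 0]) cube([41, 34, 748]);
translate([0, 1083, 0]) rotate([0, atan2(352, 660), 0]) cube([41, 34, 748]);
translate([809, 1083, 0]) mirror([1, 0, 0]) rotate([0, atan2(352, 660), 0]) cube([41, 34, 748]);


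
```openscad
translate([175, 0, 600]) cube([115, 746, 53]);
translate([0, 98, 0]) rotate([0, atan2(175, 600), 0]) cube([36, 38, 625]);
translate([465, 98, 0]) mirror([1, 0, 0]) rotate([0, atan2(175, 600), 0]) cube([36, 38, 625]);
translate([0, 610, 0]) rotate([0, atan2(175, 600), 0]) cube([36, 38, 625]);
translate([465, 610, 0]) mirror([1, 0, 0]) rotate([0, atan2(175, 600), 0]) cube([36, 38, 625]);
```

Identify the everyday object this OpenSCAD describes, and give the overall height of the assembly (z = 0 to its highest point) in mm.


A sawhorse. The overall height is 653 mm.

A beam across two mirrored pairs of raked legs — a sawhorse. The beam's underside is at z = 600 (matching the legs' vertical rise in atan2(175, 600)) and the beam is 53 mm tall, so its top is at 600 + 53 = 653 mm. The raked legs top out at the beam's underside, so that is the highest point.


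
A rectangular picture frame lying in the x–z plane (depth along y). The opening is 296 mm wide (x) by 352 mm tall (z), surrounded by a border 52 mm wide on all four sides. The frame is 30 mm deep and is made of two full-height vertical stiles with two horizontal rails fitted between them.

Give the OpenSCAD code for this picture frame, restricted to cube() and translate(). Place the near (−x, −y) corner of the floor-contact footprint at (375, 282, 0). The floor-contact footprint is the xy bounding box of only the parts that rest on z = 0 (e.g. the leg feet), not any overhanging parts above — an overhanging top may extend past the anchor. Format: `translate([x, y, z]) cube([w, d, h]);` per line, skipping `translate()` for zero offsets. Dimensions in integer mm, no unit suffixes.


translate([375, 282, 0]) cube([52, 30, 456]);
translate([723, 282, 0]) cube([52, 30, 456]);
translate([427, 282, 0]) cube([296, 30, 52]);
translate([427, 282, 404]) cube([296, 30, 52]);


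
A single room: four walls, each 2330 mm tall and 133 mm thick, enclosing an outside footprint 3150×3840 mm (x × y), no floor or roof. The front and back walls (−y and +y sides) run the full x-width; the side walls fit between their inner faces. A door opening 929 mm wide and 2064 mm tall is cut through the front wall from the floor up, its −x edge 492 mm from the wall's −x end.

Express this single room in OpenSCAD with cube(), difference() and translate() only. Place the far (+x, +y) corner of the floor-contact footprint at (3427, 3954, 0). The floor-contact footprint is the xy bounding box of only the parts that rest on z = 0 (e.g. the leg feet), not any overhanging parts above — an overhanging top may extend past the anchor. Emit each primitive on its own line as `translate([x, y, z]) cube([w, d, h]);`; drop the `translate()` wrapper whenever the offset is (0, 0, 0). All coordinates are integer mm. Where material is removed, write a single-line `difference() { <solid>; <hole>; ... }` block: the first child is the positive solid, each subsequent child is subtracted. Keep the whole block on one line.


difference() { translate([277, 114, 0]) cube([3150, 133, 2330]); translate([769, 114, 0]) cube([929, 133, 2064]); }
translate([277, 3821, 0]) cube([3150, 133, 2330]);
translate([277, 247, 0]) cube([133, 3574, 2330]);
translate([3294, 247, 0]) cube([133, 3574, 2330]);


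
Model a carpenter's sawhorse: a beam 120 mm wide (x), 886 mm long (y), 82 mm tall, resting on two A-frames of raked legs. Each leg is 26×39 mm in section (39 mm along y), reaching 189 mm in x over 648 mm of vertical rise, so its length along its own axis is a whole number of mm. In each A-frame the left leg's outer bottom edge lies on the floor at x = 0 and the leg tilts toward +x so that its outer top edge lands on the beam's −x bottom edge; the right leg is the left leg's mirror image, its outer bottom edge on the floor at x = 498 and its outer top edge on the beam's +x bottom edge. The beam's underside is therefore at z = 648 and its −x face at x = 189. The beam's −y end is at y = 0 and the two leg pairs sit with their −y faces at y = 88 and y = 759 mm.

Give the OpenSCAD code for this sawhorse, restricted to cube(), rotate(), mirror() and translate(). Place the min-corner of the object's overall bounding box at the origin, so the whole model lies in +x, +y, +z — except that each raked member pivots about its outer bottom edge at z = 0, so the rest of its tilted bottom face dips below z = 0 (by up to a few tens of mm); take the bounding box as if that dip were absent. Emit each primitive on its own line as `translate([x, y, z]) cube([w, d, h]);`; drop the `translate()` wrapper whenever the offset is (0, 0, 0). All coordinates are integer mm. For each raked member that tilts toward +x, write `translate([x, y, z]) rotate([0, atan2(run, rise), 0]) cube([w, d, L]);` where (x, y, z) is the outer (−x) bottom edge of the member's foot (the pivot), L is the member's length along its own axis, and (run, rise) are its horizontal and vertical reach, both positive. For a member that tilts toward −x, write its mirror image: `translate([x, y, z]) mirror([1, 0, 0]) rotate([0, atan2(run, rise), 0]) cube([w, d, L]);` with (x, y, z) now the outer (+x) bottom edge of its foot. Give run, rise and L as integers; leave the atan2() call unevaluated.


// leg length = √(189² + 648²) = 675
// right-leg outer foot x = 2·189 + 120 = 498
// beam min-corner = (189, 0, 648)
translate([189, 0, 648]) cube([120, 886, 82]);
translate([0, 88, 0]) rotate([0, atan2(189, 648), 0]) cube([26, 39, 675]);
translate([498, 88, 0]) mirror([1, 0, 0]) rotate([0, atan2(189, 648), 0]) cube([26, 39, 675]);
translate([0, 759, 0]) rotate([0, atan2(189, 648), 0]) cube([26, 39, 675]);
translate([498, 759, 0]) mirror([1, 0, 0]) rotate([0, atan2(189, 648), 0]) cube([26, 39, 675]);


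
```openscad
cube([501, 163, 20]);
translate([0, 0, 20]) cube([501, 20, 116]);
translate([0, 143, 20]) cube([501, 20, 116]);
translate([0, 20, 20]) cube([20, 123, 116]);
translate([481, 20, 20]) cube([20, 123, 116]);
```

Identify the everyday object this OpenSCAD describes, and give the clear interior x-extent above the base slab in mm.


An open box. The internal width is 461 mm.

A 501×163 base slab with four walls standing on it — an open box. The base is 501 mm wide and the walls are 20 mm thick, so the internal width is 501 − 2 × 20 = 461 mm.


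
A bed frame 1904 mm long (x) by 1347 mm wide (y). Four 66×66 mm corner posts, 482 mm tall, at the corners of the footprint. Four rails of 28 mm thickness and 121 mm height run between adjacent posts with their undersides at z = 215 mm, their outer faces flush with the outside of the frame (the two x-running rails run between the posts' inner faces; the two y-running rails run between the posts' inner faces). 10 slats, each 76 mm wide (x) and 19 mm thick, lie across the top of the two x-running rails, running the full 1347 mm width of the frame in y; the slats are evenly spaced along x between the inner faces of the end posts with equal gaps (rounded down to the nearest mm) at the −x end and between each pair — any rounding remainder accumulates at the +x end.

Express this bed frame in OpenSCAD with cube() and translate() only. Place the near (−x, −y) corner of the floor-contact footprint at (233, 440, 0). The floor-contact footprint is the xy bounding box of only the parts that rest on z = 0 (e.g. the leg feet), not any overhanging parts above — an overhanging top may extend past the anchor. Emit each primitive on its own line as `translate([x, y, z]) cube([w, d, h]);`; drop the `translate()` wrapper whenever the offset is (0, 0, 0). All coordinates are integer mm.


translate([233, 440, 0]) cube([66, 66, 482]);
translate([233, 1721, 0]) cube([66, 66, 482]);
translate([2071, 440, 0]) cube([66, 66, 482]);
translate([2071, 1721, 0]) cube([66, 66, 482]);
translate([299, 440, 215]) cube([1772, 28, 121]);
translate([299, 1759, 215]) cube([1772, 28, 121]);
translate([233, 506, 215]) cube([28, 1215, 121]);
translate([2109, 506, 215]) cube([28, 1215, 121]);
translate([391, 440, 336]) cube([76, 1347, 19]);
translate([559, 440, 336]) cube([76, 1347, 19]);
translate([727, 440, 336]) cube([76, 1347, 19]);
translate([895, 440, 336]) cube([76, 1347, 19]);
translate([1063, 440, 336]) cube([76, 1347, 19]);
translate([1231, 440, 336]) cube([76, 1347, 19]);
translate([1399, 440, 336]) cube([76, 1347, 19]);
translate([1567, 440, 336]) cube([76, 1347, 19]);
translate([1735, 440, 336]) cube([76, 1347, 19]);
translate([1903, 440, 336]) cube([76, 1347, 19]);


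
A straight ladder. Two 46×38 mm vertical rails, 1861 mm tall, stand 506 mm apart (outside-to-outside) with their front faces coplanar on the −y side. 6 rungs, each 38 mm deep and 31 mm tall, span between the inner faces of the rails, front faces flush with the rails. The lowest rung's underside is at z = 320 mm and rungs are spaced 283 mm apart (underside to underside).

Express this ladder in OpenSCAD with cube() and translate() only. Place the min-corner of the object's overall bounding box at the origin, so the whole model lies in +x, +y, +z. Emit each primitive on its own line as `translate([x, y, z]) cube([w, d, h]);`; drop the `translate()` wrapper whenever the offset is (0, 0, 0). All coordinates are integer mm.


// rung span = 506 - 2*46 = 414
// rung[k] z = 320 + k*283
cube([46, 38, 1861]);
translate([460, 0, 0]) cube([46, 38, 1861]);
translate([46, 0, 320]) cube([414, 38, 31]);
translate([46, 0, 603]) cube([414, 38, 31]);
translate([46, 0, 886]) cube([414, 38, 31]);
translate([46, 0, 1169]) cube([414, 38, 31]);
translate([46, 0, 1452]) cube([414, 38, 31]);
translate([46, 0, 1735]) cube([414, 38, 31]);


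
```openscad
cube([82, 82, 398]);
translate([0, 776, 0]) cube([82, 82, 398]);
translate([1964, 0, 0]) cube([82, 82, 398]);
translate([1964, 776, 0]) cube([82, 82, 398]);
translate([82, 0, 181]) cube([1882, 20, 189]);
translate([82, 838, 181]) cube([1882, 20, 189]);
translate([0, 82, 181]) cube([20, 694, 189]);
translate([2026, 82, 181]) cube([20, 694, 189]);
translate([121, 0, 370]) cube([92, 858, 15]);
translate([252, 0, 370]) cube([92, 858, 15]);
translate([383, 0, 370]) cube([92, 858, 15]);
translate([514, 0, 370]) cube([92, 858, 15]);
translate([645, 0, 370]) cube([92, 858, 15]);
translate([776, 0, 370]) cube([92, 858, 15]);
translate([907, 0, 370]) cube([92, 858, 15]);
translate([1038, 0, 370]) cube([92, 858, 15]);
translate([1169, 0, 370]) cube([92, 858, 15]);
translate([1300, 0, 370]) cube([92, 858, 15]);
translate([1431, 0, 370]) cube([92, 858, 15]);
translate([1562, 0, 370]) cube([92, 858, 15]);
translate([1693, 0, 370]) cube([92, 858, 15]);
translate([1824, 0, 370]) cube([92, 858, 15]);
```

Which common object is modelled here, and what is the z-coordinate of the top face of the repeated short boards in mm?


A bed frame. The slat-top height is 385 mm.

Four posts, four rails, and a row of slats — a bed frame. Slats sit on the rails at z = 181 + 189 = 370; with slat thickness 15, the top is 385 mm.


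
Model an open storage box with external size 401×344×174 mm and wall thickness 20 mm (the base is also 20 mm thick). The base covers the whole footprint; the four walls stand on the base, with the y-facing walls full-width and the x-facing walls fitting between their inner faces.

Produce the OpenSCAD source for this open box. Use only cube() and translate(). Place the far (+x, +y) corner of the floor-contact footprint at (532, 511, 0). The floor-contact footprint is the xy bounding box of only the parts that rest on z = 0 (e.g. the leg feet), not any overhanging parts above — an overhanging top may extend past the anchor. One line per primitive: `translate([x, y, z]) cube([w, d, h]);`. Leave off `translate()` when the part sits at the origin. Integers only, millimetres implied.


translate([131, 167, 0]) cube([401, 344, 20]);
translate([131, 167, 20]) cube([401, 20, 154]);
translate([131, 491, 20]) cube([401, 20, 154]);
translate([131, 187, 20]) cube([20, 304, 154]);
translate([512, 187, 20]) cube([20, 304, 154]);


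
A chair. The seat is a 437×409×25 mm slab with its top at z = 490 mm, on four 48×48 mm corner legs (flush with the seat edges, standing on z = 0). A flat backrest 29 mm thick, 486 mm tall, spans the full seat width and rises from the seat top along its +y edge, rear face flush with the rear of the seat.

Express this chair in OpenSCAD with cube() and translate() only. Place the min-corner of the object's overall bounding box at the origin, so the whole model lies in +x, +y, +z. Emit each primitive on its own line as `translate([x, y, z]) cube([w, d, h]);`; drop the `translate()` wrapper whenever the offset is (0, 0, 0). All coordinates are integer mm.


// leg_h = 490 - 25 = 465
translate([0, 0, 465]) cube([437, 409, 25]);
cube([48, 48, 465]);
translate([389, 0, 0]) cube([48, 48, 465]);
translate([0, 361, 0]) cube([48, 48, 465]);
translate([389, 361, 0]) cube([48, 48, 465]);
translate([0, 380, 490]) cube([437, 29, 486]);


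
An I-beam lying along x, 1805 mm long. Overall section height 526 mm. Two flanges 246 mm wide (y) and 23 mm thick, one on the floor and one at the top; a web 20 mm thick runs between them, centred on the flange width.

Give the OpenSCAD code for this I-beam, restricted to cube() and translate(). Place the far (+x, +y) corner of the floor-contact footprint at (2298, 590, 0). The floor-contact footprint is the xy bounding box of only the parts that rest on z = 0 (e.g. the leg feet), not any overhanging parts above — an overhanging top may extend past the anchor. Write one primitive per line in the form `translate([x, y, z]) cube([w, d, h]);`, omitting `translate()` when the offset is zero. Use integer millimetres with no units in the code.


translate([493, 344, 0]) cube([1805, 246, 23]);
translate([493, 457, 23]) cube([1805, 20, 480]);
translate([493, 344, 503]) cube([1805, 246, 23]);


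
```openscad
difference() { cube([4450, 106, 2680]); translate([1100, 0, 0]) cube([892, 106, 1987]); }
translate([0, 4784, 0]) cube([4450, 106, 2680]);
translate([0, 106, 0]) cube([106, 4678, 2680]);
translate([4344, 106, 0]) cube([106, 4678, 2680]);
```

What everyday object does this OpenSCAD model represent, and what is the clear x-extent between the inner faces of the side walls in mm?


A single room. The interior width is 4238 mm.

Four walls enclosing a rectangle with a door in the front wall — a room. Outside width 4450 minus two 106 mm walls gives 4238 mm.


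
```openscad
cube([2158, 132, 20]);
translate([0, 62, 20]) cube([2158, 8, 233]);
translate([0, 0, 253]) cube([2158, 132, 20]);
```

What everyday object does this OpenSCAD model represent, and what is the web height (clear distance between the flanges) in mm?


An I-beam. The web height is 233 mm.

Two wide flanges with a thin centred web — an I-beam. Overall 273 mm minus two 20 mm flanges gives a web of 273 − 2·20 = 233 mm.


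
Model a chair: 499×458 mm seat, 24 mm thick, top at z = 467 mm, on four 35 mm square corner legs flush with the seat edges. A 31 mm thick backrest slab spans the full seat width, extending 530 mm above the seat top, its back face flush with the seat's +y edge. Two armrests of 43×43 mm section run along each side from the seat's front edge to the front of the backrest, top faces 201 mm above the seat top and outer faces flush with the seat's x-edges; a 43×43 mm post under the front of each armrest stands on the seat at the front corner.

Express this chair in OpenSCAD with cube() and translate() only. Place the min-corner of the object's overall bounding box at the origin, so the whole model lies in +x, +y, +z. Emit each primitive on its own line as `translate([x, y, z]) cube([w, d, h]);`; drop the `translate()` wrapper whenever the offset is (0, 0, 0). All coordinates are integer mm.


// leg_h = 467 - 24 = 443
// arm post h = 201 - 43 = 158
translate([0, 0, 443]) cube([499, 458, 24]);
cube([35, 35, 443]);
translate([464, 0, 0]) cube([35, 35, 443]);
translate([0, 423, 0]) cube([35, 35, 443]);
translate([464, 423, 0]) cube([35, 35, 443]);
translate([0, 427, 467]) cube([499, 31, 530]);
translate([0, 0, 625]) cube([43, 427, 43]);
translate([456, 0, 625]) cube([43, 427, 43]);
translate([0, 0, 467]) cube([43, 43, 158]);
translate([456, 0, 467]) cube([43, 43, 158]);


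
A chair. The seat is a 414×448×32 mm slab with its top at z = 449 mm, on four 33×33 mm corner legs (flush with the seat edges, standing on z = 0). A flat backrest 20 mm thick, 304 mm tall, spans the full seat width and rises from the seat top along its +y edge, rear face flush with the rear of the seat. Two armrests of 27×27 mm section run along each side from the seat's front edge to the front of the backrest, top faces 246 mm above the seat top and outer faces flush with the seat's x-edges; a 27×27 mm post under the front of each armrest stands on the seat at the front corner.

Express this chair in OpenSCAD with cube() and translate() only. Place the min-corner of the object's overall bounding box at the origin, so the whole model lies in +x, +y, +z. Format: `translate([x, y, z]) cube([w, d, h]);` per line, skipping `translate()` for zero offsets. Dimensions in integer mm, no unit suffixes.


translate([0, 0, 417]) cube([414, 448, 32]);
cube([33, 33, 417]);
translate([381, 0, 0]) cube([33, 33, 417]);
translate([0, 415, 0]) cube([33, 33, 417]);
translate([381, 415, 0]) cube([33, 33, 417]);
translate([0, 428, 449]) cube([414, 20, 304]);
translate([0, 0, 668]) cube([27, 428, 27]);
translate([387, 0, 668]) cube([27, 428, 27]);
translate([0, 0, 449]) cube([27, 27, 219]);
translate([387, 0, 449]) cube([27, 27, 219]);


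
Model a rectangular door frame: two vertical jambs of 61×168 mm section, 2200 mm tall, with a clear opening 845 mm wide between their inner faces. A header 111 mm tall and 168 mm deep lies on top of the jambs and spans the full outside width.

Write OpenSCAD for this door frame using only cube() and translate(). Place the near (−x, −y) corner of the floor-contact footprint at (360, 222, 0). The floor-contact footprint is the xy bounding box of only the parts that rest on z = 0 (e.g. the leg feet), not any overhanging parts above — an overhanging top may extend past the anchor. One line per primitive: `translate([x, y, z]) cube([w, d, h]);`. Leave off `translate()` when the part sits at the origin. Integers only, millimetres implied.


translate([360, 222, 0]) cube([61, 168, 2200]);
translate([1266, 222, 0]) cube([61, 168, 2200]);
translate([360, 222, 2200]) cube([967, 168, 111]);


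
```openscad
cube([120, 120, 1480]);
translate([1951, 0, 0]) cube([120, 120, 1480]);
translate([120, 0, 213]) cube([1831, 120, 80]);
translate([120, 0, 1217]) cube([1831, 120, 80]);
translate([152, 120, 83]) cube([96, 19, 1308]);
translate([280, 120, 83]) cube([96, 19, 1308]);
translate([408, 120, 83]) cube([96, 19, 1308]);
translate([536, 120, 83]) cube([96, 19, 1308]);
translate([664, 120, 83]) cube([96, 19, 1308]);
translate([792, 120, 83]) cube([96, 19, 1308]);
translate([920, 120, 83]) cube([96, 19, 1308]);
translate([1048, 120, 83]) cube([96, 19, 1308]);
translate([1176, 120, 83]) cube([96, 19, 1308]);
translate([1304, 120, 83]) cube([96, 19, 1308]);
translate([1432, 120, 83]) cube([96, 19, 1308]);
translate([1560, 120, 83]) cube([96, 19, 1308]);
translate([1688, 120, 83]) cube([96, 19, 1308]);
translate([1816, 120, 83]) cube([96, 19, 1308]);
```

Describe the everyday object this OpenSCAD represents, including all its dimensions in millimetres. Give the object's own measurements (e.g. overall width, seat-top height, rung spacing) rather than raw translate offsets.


A fence section. Two 120×120 mm posts, 1480 mm tall, stand on the floor with a clear span of 1831 mm between their inner faces. Two horizontal rails of 120×80 mm section span the gap between the posts with their undersides at z = 213 mm and z = 1217 mm, flush with the posts' −y face. 14 pickets, each 96 mm wide, 19 mm thick and 1308 mm tall, are fixed to the +y face of the rails with their bottoms at z = 83 mm, spaced across the span with a 32 mm gap after the −x post and between neighbouring pickets, with 39 mm left before the +x post.


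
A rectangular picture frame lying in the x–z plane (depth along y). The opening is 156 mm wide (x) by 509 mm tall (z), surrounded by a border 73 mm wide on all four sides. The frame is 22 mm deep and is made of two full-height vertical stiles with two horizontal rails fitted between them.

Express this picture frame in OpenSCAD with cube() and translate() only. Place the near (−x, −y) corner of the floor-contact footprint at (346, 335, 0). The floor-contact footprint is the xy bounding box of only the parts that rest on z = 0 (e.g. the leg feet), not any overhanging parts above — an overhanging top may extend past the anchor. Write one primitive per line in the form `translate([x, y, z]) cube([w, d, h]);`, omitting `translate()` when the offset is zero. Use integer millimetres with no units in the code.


translate([346, 335, 0]) cube([73, 22, 655]);
translate([575, 335, 0]) cube([73, 22, 655]);
translate([419, 335, 0]) cube([156, 22, 73]);
translate([419, 335, 582]) cube([156, 22, 73]);
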